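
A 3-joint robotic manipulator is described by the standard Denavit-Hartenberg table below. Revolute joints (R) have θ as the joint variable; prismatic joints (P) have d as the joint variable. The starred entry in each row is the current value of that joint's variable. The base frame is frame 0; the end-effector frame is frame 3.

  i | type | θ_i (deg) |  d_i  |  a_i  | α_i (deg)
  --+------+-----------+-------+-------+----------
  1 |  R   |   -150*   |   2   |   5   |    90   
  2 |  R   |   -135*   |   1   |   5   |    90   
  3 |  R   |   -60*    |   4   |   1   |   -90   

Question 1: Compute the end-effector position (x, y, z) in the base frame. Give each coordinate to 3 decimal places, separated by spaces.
after link 1: o_1 = (-4.3301, -2.5000, 2.0000)
after link 2: o_2 = (-1.7683, 0.1338, -1.5355)
after link 3: o_3 = (1.4204, 0.9748, 0.9393)

1.420 0.975 0.939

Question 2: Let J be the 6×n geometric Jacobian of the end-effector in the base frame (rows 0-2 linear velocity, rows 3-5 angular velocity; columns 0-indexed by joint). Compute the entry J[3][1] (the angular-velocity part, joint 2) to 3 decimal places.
axis z_1 = (-0.5000,0.8660,0.0000); lever o_n−o_1 = (5.7506,3.4748,-1.0607)
cross product → J_v[:, 1] = (-0.9186,-0.5303,-6.7175)
J_ω[:, 1] = z_1
entry J[3][1] = -0.5000

-0.500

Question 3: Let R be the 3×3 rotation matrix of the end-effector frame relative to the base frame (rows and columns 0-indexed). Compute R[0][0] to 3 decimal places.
End-effector x-axis (col 0 of R) = (0.7392,-0.5732,-0.3536)
R[0][0] = 0.7392

0.739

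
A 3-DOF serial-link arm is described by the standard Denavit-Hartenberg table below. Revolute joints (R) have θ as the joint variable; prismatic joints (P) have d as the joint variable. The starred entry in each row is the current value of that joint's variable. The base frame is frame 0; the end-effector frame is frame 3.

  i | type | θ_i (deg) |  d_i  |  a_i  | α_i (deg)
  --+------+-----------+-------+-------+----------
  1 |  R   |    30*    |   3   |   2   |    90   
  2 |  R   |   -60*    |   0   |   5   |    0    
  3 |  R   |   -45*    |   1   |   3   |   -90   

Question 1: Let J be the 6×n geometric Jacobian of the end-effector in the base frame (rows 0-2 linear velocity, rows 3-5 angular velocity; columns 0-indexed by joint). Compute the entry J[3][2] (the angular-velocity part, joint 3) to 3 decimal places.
0.500

axis z_2 = (0.5000,-0.8660,0.0000); lever o_n−o_2 = (-0.1724,-1.2543,-2.8978)
cross product → J_v[:, 2] = (2.5095,1.4489,-0.7765)
J_ω[:, 2] = z_2
entry J[3][2] = 0.5000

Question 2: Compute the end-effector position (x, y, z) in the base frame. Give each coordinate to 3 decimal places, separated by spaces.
3.725 0.996 -4.228

after link 1: o_1 = (1.7321, 1.0000, 3.0000)
after link 2: o_2 = (3.8971, 2.2500, -1.3301)
after link 3: o_3 = (3.7247, 0.9957, -4.2279)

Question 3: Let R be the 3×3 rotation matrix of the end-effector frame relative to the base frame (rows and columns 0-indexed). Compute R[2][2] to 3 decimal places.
-0.259

End-effector z-axis (col 2 of R) = (0.8365,0.4830,-0.2588)
R[2][2] = -0.2588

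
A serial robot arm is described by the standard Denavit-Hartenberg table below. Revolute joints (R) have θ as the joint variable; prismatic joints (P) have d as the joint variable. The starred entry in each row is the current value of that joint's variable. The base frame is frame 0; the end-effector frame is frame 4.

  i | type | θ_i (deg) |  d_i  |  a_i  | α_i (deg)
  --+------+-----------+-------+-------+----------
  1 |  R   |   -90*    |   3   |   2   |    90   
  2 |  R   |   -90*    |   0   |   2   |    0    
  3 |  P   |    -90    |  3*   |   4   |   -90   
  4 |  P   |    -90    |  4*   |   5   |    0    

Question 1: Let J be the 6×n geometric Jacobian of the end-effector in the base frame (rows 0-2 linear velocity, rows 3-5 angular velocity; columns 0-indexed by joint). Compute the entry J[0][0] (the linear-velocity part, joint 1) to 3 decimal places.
-2.000

axis z_0 = ẑ; lever o_n−o_0 = (-8.0000,2.0000,-3.0000)
cross product → J_v[:, 0] = (-2.0000,-8.0000,0.0000)
J_ω[:, 0] = z_0
entry J[0][0] = -2.0000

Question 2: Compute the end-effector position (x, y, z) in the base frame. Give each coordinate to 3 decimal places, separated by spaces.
after link 1: o_1 = (0.0000, -2.0000, 3.0000)
after link 2: o_2 = (0.0000, -2.0000, 1.0000)
after link 3: o_3 = (-3.0000, 2.0000, 1.0000)
after link 4: o_4 = (-8.0000, 2.0000, -3.0000)

-8.000 2.000 -3.000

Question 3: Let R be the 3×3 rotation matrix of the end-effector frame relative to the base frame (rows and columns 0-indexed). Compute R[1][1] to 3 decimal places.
1.000

End-effector y-axis (col 1 of R) = (0.0000,1.0000,-0.0000)
R[1][1] = 1.0000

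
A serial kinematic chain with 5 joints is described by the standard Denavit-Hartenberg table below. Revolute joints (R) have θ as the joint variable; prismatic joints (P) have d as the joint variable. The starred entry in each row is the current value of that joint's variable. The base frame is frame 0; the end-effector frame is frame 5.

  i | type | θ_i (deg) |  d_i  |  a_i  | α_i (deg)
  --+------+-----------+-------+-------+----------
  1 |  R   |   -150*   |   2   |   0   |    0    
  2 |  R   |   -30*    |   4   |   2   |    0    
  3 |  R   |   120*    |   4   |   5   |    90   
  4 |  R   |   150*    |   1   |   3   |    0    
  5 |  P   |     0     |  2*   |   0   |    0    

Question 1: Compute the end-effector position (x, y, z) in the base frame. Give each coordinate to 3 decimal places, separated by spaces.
after link 1: o_1 = (0.0000, 0.0000, 2.0000)
after link 2: o_2 = (-2.0000, 0.0000, 6.0000)
after link 3: o_3 = (0.5000, -4.3301, 10.0000)
after link 4: o_4 = (-1.6651, -2.5801, 11.5000)
after link 5: o_5 = (-3.3971, -3.5801, 11.5000)

-3.397 -3.580 11.500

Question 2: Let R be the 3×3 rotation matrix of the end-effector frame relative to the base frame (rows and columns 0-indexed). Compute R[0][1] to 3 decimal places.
-0.250

End-effector y-axis (col 1 of R) = (-0.2500,0.4330,-0.8660)
R[0][1] = -0.2500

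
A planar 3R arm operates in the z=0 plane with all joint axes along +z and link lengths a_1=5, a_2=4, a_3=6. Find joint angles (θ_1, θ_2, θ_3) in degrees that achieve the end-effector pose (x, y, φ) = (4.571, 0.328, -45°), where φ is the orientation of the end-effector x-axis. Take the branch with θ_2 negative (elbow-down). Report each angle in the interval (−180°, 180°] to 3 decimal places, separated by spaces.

wrist centre = target − a_3·(cos φ, sin φ) = (0.3284, 4.5706)
cos θ_2 = (20.9986−5²−4²)/(2·5·4) = -0.5000; θ_2 = -120.0024° (elbow-down)
β = atan2(4.5706,0.3284) = 85.8909°; ψ = atan2(-3.4640,2.9999) = -49.1073°
θ_1 = β − ψ = 134.9982°
θ_3 = φ − θ_1 − θ_2 = -59.9958° (wrapped to (-180°,180°])

134.998 -120.002 -59.996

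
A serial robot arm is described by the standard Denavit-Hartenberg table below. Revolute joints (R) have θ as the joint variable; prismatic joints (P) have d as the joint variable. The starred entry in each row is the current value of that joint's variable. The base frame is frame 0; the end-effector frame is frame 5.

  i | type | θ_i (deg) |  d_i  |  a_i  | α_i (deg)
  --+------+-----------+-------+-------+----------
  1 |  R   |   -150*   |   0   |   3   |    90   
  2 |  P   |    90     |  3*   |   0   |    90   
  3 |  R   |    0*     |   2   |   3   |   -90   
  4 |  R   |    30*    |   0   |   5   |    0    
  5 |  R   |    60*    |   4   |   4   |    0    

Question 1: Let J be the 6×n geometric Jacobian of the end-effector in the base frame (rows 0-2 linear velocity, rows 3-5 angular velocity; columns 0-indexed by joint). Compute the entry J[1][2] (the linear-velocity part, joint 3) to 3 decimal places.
6.348

axis z_2 = (-0.8660,-0.5000,-0.0000); lever o_n−o_2 = (1.8971,5.7141,7.3301)
cross product → J_v[:, 2] = (-3.6651,6.3481,-4.0000)
J_ω[:, 2] = z_2
entry J[1][2] = 6.3481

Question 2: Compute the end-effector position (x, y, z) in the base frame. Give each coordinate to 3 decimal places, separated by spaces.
-2.201 6.812 7.330

after link 1: o_1 = (-2.5981, -1.5000, 0.0000)
after link 2: o_2 = (-4.0981, 1.0981, 0.0000)
after link 3: o_3 = (-5.8301, 0.0981, 3.0000)
after link 4: o_4 = (-3.6651, 1.3481, 7.3301)
after link 5: o_5 = (-2.2010, 6.8122, 7.3301)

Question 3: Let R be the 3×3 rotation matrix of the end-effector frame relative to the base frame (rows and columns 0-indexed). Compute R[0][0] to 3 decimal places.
0.866

End-effector x-axis (col 0 of R) = (0.8660,0.5000,0.0000)
R[0][0] = 0.8660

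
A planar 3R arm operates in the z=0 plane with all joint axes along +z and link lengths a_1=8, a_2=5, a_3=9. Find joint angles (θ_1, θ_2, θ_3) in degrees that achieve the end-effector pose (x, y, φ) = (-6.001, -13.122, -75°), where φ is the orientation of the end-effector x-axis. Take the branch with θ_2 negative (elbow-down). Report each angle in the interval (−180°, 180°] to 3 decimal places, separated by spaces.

-120.000 -89.994 134.994

wrist centre = target − a_3·(cos φ, sin φ) = (-8.3304, -4.4287)
cos θ_2 = (89.0082−8²−5²)/(2·8·5) = 0.0001; θ_2 = -89.9941° (elbow-down)
β = atan2(-4.4287,-8.3304) = -152.0036°; ψ = atan2(-5.0000,8.0005) = -32.0037°
θ_1 = β − ψ = -119.9999°
θ_3 = φ − θ_1 − θ_2 = 134.9940° (wrapped to (-180°,180°])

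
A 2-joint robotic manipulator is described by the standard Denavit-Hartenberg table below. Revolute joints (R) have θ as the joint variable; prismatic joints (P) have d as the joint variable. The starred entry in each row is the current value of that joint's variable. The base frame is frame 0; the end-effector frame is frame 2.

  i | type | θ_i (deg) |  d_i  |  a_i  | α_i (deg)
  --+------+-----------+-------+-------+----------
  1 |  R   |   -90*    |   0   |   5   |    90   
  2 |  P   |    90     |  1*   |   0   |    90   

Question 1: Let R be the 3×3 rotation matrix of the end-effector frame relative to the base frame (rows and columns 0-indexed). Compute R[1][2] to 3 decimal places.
-1.000

End-effector z-axis (col 2 of R) = (-0.0000,-1.0000,-0.0000)
R[1][2] = -1.0000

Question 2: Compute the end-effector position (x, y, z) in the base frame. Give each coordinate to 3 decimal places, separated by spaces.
-1.000 -5.000 0.000

after link 1: o_1 = (0.0000, -5.0000, 0.0000)
after link 2: o_2 = (-1.0000, -5.0000, 0.0000)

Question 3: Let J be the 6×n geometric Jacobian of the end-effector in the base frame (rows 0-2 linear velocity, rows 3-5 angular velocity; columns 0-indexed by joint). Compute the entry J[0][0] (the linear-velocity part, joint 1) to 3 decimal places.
5.000

axis z_0 = ẑ; lever o_n−o_0 = (-1.0000,-5.0000,0.0000)
cross product → J_v[:, 0] = (5.0000,-1.0000,0.0000)
J_ω[:, 0] = z_0
entry J[0][0] = 5.0000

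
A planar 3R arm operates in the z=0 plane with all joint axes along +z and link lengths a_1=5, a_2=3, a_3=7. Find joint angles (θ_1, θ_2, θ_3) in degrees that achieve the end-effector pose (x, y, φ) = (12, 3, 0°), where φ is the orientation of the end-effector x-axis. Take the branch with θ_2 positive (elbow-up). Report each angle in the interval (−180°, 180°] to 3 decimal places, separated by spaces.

0.000 90.000 -90.000

wrist centre = target − a_3·(cos φ, sin φ) = (5.0000, 3.0000)
cos θ_2 = (34.0000−5²−3²)/(2·5·3) = 0.0000; θ_2 = 90.0000° (elbow-up)
β = atan2(3.0000,5.0000) = 30.9638°; ψ = atan2(3.0000,5.0000) = 30.9638°
θ_1 = β − ψ = 0.0000°
θ_3 = φ − θ_1 − θ_2 = -90.0000° (wrapped to (-180°,180°])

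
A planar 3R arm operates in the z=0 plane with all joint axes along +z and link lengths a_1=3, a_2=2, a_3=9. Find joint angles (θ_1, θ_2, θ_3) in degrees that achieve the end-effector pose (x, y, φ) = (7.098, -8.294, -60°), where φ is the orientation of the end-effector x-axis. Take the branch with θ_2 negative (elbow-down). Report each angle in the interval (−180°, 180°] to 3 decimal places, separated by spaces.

wrist centre = target − a_3·(cos φ, sin φ) = (2.5980, -0.4998)
cos θ_2 = (6.9994−3²−2²)/(2·3·2) = -0.5001; θ_2 = -120.0034° (elbow-down)
β = atan2(-0.4998,2.5980) = -10.8888°; ψ = atan2(-1.7320,1.9999) = -40.8939°
θ_1 = β − ψ = 30.0050°
θ_3 = φ − θ_1 − θ_2 = 29.9984° (wrapped to (-180°,180°])

30.005 -120.003 29.998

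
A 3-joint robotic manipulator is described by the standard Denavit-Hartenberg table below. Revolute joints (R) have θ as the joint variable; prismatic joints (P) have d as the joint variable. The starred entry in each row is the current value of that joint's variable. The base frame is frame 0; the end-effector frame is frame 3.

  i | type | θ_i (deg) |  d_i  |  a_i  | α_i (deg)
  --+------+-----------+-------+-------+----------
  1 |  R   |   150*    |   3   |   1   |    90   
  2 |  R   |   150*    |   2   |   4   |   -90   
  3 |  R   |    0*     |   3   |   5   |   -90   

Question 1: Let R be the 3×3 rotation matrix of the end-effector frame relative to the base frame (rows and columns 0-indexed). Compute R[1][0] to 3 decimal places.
End-effector x-axis (col 0 of R) = (0.7500,-0.4330,0.5000)
R[1][0] = -0.4330

-0.433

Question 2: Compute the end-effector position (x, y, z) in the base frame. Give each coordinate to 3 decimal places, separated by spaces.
after link 1: o_1 = (-0.8660, 0.5000, 3.0000)
after link 2: o_2 = (3.1340, 0.5000, 5.0000)
after link 3: o_3 = (8.1830, -2.4151, 4.9019)

8.183 -2.415 4.902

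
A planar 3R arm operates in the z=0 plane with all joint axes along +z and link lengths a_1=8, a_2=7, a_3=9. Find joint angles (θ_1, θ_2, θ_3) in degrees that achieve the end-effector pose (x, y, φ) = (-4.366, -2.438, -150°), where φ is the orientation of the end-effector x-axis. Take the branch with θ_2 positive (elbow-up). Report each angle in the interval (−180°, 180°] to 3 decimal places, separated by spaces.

-30.002 150.001 90.002

wrist centre = target − a_3·(cos φ, sin φ) = (3.4282, 2.0620)
cos θ_2 = (16.0046−8²−7²)/(2·8·7) = -0.8660; θ_2 = 150.0006° (elbow-up)
β = atan2(2.0620,3.4282) = 31.0259°; ψ = atan2(3.4999,1.9378) = 61.0283°
θ_1 = β − ψ = -30.0024°
θ_3 = φ − θ_1 − θ_2 = 90.0018° (wrapped to (-180°,180°])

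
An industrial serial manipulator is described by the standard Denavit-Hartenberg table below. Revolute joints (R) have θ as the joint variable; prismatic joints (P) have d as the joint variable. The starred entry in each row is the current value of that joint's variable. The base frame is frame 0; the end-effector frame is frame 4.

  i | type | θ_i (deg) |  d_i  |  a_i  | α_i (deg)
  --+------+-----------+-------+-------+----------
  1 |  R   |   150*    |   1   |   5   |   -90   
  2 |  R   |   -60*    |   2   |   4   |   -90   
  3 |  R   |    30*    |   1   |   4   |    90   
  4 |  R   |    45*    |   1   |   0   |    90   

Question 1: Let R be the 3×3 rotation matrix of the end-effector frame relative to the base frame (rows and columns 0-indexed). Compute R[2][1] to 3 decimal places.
0.433

End-effector y-axis (col 1 of R) = (-0.6495,-0.6250,0.4330)
R[2][1] = 0.4330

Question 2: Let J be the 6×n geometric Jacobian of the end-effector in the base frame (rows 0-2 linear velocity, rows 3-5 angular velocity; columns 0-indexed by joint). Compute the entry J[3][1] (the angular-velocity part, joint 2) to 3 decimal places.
-0.500

axis z_1 = (-0.5000,-0.8660,0.0000); lever o_n−o_1 = (-4.6316,1.6740,6.3971)
cross product → J_v[:, 1] = (-5.5401,3.1986,-4.8481)
J_ω[:, 1] = z_1
entry J[3][1] = -0.5000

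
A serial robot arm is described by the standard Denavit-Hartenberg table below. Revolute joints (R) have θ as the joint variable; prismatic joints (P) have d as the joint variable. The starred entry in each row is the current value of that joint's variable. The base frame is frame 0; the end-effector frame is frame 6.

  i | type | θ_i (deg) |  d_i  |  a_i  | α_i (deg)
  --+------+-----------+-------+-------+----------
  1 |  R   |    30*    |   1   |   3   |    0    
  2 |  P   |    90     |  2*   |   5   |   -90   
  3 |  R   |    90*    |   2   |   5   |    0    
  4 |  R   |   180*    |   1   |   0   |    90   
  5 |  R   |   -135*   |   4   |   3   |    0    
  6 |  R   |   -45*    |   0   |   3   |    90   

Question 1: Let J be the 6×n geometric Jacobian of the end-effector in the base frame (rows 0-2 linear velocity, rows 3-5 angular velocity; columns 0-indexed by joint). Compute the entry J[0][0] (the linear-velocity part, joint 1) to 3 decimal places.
axis z_0 = ẑ; lever o_n−o_0 = (1.3371,1.9267,-7.1213)
cross product → J_v[:, 0] = (-1.9267,1.3371,0.0000)
J_ω[:, 0] = z_0
entry J[0][0] = -1.9267

-1.927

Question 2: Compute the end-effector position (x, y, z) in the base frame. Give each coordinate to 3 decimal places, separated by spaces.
1.337 1.927 -7.121

after link 1: o_1 = (2.5981, 1.5000, 1.0000)
after link 2: o_2 = (0.0981, 5.8301, 3.0000)
after link 3: o_3 = (-1.6340, 4.8301, -2.0000)
after link 4: o_4 = (-2.5000, 4.3301, -2.0000)
after link 5: o_5 = (1.3371, 1.9267, -4.1213)
after link 6: o_6 = (1.3371, 1.9267, -7.1213)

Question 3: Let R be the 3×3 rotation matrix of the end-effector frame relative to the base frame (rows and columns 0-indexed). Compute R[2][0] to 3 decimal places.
End-effector x-axis (col 0 of R) = (0.0000,0.0000,-1.0000)
R[2][0] = -1.0000

-1.000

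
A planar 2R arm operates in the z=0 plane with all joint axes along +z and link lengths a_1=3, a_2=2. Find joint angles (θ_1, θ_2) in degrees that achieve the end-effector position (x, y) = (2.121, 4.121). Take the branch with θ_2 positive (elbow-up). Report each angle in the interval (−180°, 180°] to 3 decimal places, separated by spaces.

44.991 45.027

cos θ_2 = (21.4813−3²−2²)/(2·3·2) = 0.7068; θ_2 = 45.0270° (elbow-up)
β = atan2(4.1210,2.1210) = 62.7660°; ψ = atan2(1.4149,4.4135) = 17.7746°
θ_1 = β − ψ = 44.9914°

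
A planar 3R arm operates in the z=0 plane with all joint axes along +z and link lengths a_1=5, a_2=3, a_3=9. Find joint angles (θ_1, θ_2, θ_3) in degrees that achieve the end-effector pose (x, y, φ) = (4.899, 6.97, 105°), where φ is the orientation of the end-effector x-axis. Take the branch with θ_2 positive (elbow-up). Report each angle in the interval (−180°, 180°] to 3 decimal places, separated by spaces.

-29.992 44.984 90.008

wrist centre = target − a_3·(cos φ, sin φ) = (7.2284, -1.7233)
cos θ_2 = (55.2192−5²−3²)/(2·5·3) = 0.7073; θ_2 = 44.9837° (elbow-up)
β = atan2(-1.7233,7.2284) = -13.4097°; ψ = atan2(2.1207,7.1219) = 16.5821°
θ_1 = β − ψ = -29.9918°
θ_3 = φ − θ_1 − θ_2 = 90.0081° (wrapped to (-180°,180°])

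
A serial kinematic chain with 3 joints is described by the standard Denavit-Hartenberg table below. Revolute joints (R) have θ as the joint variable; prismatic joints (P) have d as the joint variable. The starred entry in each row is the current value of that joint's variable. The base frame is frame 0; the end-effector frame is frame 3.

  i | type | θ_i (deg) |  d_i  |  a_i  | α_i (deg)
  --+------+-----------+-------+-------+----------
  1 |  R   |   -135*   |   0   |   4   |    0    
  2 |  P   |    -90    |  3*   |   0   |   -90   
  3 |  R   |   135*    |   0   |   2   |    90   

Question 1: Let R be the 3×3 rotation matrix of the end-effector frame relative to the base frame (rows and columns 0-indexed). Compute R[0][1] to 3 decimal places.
-0.707

End-effector y-axis (col 1 of R) = (-0.7071,-0.7071,0.0000)
R[0][1] = -0.7071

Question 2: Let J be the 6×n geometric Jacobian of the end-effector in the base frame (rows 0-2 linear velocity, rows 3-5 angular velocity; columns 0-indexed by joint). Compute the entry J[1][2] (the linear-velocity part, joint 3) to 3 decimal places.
axis z_2 = (-0.7071,-0.7071,0.0000); lever o_n−o_2 = (1.0000,-1.0000,-1.4142)
cross product → J_v[:, 2] = (1.0000,-1.0000,1.4142)
J_ω[:, 2] = z_2
entry J[1][2] = -1.0000

-1.000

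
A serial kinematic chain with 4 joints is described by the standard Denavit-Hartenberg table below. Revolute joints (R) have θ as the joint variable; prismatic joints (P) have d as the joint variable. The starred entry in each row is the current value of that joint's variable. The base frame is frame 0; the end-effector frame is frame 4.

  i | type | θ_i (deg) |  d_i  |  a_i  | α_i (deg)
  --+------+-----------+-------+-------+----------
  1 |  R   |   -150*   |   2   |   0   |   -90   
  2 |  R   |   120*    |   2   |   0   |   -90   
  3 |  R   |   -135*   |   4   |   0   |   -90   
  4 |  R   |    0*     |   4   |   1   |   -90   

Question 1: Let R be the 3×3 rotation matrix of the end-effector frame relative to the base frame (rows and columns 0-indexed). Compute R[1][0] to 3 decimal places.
-0.789

End-effector x-axis (col 0 of R) = (0.0474,-0.7891,0.6124)
R[1][0] = -0.7891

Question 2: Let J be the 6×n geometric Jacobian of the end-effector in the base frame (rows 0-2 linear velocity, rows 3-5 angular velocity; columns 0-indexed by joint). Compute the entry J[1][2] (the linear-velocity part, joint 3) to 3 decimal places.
axis z_2 = (0.7500,0.4330,0.5000); lever o_n−o_2 = (5.6863,-0.7995,0.1629)
cross product → J_v[:, 2] = (0.4703,2.7210,-3.0619)
J_ω[:, 2] = z_2
entry J[1][2] = 2.7210

2.721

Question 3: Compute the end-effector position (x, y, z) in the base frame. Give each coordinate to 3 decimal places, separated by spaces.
after link 1: o_1 = (0.0000, 0.0000, 2.0000)
after link 2: o_2 = (1.0000, -1.7321, 2.0000)
after link 3: o_3 = (4.0000, -0.0000, 4.0000)
after link 4: o_4 = (6.6863, -2.5315, 2.1629)

6.686 -2.532 2.163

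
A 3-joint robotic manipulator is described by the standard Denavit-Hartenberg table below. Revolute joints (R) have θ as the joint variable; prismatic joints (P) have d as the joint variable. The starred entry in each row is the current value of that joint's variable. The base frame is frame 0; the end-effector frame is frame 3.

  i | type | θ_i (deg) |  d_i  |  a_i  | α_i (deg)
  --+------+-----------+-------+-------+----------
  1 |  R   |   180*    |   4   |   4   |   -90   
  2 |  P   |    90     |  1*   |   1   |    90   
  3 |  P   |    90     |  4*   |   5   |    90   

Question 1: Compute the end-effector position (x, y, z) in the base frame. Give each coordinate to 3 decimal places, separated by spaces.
after link 1: o_1 = (-4.0000, 0.0000, 4.0000)
after link 2: o_2 = (-4.0000, -1.0000, 3.0000)
after link 3: o_3 = (-8.0000, -6.0000, 3.0000)

-8.000 -6.000 3.000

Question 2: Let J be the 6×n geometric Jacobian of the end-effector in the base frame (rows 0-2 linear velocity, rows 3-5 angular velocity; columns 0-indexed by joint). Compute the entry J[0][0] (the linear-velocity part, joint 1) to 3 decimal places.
6.000

axis z_0 = ẑ; lever o_n−o_0 = (-8.0000,-6.0000,3.0000)
cross product → J_v[:, 0] = (6.0000,-8.0000,0.0000)
J_ω[:, 0] = z_0
entry J[0][0] = 6.0000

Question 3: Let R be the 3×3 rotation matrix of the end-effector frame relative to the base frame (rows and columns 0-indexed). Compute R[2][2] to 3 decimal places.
End-effector z-axis (col 2 of R) = (-0.0000,0.0000,-1.0000)
R[2][2] = -1.0000

-1.000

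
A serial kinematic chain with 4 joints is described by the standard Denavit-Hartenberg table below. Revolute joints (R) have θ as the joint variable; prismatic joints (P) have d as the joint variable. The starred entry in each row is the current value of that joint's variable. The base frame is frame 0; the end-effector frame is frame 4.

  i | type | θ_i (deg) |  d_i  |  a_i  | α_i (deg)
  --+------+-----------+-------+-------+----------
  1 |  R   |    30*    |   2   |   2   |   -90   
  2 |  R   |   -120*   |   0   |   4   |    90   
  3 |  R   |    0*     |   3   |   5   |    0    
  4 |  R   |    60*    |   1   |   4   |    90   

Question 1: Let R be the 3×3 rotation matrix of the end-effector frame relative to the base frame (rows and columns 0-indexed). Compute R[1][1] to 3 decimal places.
End-effector y-axis (col 1 of R) = (-0.7500,-0.4330,-0.5000)
R[1][1] = -0.4330

-0.433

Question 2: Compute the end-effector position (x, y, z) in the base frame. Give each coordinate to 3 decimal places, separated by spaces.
after link 1: o_1 = (1.7321, 1.0000, 2.0000)
after link 2: o_2 = (0.0000, 0.0000, 5.4641)
after link 3: o_3 = (-4.4151, -2.5490, 8.2942)
after link 4: o_4 = (-7.7631, -0.4821, 9.5263)

-7.763 -0.482 9.526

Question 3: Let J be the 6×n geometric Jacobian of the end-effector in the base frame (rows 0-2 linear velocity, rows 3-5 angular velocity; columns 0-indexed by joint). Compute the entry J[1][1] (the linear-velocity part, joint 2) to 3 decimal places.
3.763

axis z_1 = (-0.5000,0.8660,0.0000); lever o_n−o_1 = (-9.4952,-1.4821,7.5263)
cross product → J_v[:, 1] = (6.5179,3.7631,8.9641)
J_ω[:, 1] = z_1
entry J[1][1] = 3.7631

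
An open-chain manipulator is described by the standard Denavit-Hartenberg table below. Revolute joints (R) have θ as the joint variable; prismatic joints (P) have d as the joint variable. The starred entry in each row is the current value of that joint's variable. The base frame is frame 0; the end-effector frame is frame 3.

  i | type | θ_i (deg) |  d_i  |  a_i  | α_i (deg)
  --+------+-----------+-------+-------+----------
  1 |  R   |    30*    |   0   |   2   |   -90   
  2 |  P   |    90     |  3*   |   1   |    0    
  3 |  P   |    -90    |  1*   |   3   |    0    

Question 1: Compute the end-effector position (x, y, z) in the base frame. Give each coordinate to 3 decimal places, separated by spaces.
2.330 5.964 -1.000

after link 1: o_1 = (1.7321, 1.0000, 0.0000)
after link 2: o_2 = (0.2321, 3.5981, -1.0000)
after link 3: o_3 = (2.3301, 5.9641, -1.0000)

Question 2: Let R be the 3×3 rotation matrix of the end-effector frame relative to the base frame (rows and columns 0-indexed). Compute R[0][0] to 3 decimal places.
0.866

End-effector x-axis (col 0 of R) = (0.8660,0.5000,0.0000)
R[0][0] = 0.8660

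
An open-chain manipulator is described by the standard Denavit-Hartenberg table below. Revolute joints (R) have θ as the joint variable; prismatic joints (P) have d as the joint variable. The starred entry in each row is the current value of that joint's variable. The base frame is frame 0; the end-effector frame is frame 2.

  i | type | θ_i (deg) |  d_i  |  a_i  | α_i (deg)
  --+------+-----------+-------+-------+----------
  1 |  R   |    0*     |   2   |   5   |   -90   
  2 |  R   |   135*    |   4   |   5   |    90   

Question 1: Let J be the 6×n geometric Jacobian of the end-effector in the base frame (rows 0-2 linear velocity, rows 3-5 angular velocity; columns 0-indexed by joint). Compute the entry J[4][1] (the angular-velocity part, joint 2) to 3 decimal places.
axis z_1 = (0.0000,1.0000,0.0000); lever o_n−o_1 = (-3.5355,4.0000,-3.5355)
cross product → J_v[:, 1] = (-3.5355,-0.0000,3.5355)
J_ω[:, 1] = z_1
entry J[4][1] = 1.0000

1.000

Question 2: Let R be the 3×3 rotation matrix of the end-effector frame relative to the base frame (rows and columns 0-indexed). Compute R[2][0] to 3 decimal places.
End-effector x-axis (col 0 of R) = (-0.7071,0.0000,-0.7071)
R[2][0] = -0.7071

-0.707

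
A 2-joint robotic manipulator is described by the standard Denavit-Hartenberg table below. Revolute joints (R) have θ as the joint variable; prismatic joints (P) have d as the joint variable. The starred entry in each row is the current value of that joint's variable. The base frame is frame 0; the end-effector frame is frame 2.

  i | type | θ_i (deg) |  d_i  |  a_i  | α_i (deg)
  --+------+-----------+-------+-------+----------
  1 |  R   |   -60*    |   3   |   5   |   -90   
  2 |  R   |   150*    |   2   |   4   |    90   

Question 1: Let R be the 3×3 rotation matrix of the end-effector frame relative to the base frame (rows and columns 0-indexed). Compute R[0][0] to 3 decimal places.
End-effector x-axis (col 0 of R) = (-0.4330,0.7500,-0.5000)
R[0][0] = -0.4330

-0.433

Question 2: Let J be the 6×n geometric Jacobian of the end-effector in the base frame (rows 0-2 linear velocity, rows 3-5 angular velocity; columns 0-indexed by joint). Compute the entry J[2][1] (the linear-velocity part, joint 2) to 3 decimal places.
axis z_1 = (0.8660,0.5000,0.0000); lever o_n−o_1 = (-0.0000,4.0000,-2.0000)
cross product → J_v[:, 1] = (-1.0000,1.7321,3.4641)
J_ω[:, 1] = z_1
entry J[2][1] = 3.4641

3.464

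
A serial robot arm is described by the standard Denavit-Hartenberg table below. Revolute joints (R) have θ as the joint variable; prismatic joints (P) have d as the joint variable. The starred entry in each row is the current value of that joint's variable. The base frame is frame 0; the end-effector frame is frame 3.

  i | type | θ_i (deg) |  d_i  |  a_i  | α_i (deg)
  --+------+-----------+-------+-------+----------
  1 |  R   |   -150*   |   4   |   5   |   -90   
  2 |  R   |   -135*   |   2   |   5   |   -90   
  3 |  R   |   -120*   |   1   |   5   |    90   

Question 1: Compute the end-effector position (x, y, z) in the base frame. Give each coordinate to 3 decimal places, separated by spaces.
after link 1: o_1 = (-4.3301, -2.5000, 4.0000)
after link 2: o_2 = (-0.2683, -2.4643, 7.5355)
after link 3: o_3 = (-0.2465, -7.4517, 6.4749)

-0.247 -7.452 6.475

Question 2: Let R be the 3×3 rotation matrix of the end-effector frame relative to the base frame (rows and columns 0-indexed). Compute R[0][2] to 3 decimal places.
-0.780

End-effector z-axis (col 2 of R) = (-0.7803,0.1268,-0.6124)
R[0][2] = -0.7803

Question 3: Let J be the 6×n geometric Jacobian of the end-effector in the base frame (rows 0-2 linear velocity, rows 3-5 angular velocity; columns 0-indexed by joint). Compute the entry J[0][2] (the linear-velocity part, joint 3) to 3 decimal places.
3.902

axis z_2 = (-0.6124,-0.3536,0.7071); lever o_n−o_2 = (0.0218,-4.9874,-1.0607)
cross product → J_v[:, 2] = (3.9017,-0.6341,3.0619)
J_ω[:, 2] = z_2
entry J[0][2] = 3.9017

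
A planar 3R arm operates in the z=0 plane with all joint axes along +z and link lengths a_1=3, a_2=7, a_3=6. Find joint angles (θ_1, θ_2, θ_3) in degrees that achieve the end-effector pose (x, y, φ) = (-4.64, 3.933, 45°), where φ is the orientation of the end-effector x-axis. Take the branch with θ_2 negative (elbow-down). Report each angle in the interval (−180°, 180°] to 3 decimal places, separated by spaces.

-134.996 -60.004 -119.999

wrist centre = target − a_3·(cos φ, sin φ) = (-8.8826, -0.3096)
cos θ_2 = (78.9972−3²−7²)/(2·3·7) = 0.4999; θ_2 = -60.0044° (elbow-down)
β = atan2(-0.3096,-8.8826) = -178.0035°; ψ = atan2(-6.0624,6.4995) = -43.0073°
θ_1 = β − ψ = -134.9963°
θ_3 = φ − θ_1 − θ_2 = -119.9993° (wrapped to (-180°,180°])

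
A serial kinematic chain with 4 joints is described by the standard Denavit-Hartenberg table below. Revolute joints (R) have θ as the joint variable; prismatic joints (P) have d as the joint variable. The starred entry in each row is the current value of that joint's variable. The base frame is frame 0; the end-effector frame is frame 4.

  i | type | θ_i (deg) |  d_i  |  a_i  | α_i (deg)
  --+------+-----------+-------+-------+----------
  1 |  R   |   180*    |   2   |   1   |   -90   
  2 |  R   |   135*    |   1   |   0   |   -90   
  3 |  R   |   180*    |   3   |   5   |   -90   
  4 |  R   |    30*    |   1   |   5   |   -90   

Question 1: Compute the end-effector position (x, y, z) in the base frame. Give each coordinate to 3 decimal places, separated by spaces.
after link 1: o_1 = (-1.0000, 0.0000, 2.0000)
after link 2: o_2 = (-1.0000, -1.0000, 2.0000)
after link 3: o_3 = (-2.4142, -1.0000, 7.6569)
after link 4: o_4 = (-7.2438, -2.0000, 8.9509)

-7.244 -2.000 8.951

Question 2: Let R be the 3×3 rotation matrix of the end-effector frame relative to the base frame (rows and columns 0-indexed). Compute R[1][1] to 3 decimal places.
1.000

End-effector y-axis (col 1 of R) = (0.0000,1.0000,-0.0000)
R[1][1] = 1.0000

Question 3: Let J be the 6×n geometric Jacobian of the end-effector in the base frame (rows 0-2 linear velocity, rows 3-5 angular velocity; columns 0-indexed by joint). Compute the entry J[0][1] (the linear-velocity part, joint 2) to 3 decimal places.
-6.951

axis z_1 = (-0.0000,-1.0000,0.0000); lever o_n−o_1 = (-6.2438,-2.0000,6.9509)
cross product → J_v[:, 1] = (-6.9509,0.0000,-6.2438)
J_ω[:, 1] = z_1
entry J[0][1] = -6.9509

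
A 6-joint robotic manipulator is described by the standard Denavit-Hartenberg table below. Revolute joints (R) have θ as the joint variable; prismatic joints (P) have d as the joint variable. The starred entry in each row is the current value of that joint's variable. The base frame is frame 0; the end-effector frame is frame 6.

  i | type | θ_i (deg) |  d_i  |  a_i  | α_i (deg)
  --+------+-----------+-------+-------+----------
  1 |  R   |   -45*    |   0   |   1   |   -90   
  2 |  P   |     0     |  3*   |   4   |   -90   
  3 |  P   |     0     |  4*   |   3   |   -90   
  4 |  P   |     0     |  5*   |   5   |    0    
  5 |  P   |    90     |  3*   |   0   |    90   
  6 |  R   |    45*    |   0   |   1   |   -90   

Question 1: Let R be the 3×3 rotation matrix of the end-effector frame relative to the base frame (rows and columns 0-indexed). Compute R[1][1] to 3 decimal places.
0.707

End-effector y-axis (col 1 of R) = (-0.7071,0.7071,0.0000)
R[1][1] = 0.7071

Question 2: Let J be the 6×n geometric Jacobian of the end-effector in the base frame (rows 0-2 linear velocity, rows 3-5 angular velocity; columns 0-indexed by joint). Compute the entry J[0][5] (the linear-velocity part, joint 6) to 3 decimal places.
axis z_5 = (0.7071,-0.7071,-0.0000); lever o_n−o_5 = (-0.5000,-0.5000,0.7071)
cross product → J_v[:, 5] = (-0.5000,-0.5000,-0.7071)
J_ω[:, 5] = z_5
entry J[0][5] = -0.5000

-0.500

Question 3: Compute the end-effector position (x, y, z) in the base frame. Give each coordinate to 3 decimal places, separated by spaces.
5.157 -13.228 -3.293

after link 1: o_1 = (0.7071, -0.7071, 0.0000)
after link 2: o_2 = (5.6569, -1.4142, 0.0000)
after link 3: o_3 = (7.7782, -3.5355, -4.0000)
after link 4: o_4 = (7.7782, -10.6066, -4.0000)
after link 5: o_5 = (5.6569, -12.7279, -4.0000)
after link 6: o_6 = (5.1569, -13.2279, -3.2929)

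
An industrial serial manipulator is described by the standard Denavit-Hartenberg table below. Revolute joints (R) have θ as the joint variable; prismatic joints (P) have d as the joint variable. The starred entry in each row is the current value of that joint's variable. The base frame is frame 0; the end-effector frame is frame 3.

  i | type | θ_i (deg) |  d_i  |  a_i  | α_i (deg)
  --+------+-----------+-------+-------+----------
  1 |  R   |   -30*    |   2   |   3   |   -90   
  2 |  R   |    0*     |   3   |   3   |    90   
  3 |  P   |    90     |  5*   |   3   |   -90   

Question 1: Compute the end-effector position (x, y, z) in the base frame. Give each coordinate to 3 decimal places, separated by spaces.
8.196 2.196 7.000

after link 1: o_1 = (2.5981, -1.5000, 2.0000)
after link 2: o_2 = (6.6962, -0.4019, 2.0000)
after link 3: o_3 = (8.1962, 2.1962, 7.0000)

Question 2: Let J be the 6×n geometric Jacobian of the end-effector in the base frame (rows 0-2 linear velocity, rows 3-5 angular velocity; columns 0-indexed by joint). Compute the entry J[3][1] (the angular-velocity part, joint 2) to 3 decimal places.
0.500

axis z_1 = (0.5000,0.8660,0.0000); lever o_n−o_1 = (5.5981,3.6962,5.0000)
cross product → J_v[:, 1] = (4.3301,-2.5000,-3.0000)
J_ω[:, 1] = z_1
entry J[3][1] = 0.5000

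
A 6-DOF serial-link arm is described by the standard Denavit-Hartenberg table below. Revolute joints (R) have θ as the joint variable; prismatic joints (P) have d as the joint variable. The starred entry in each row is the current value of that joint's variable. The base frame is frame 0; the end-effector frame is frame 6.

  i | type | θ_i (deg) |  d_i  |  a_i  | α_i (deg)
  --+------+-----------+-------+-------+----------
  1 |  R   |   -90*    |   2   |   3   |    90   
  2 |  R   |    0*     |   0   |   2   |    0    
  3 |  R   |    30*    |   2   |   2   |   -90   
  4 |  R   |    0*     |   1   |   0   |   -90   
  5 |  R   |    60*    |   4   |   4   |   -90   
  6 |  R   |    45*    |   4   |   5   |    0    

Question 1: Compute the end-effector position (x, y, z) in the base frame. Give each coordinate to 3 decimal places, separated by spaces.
after link 1: o_1 = (0.0000, -3.0000, 2.0000)
after link 2: o_2 = (0.0000, -5.0000, 2.0000)
after link 3: o_3 = (-2.0000, -6.7321, 3.0000)
after link 4: o_4 = (-2.0000, -6.2321, 3.8660)
after link 5: o_5 = (2.0000, -9.6962, 1.8660)
after link 6: o_6 = (-1.5355, -10.7580, -3.3658)

-1.536 -10.758 -3.366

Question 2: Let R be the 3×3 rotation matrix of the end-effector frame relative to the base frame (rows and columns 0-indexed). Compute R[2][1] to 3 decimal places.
0.354

End-effector y-axis (col 1 of R) = (-0.7071,0.6124,0.3536)
R[2][1] = 0.3536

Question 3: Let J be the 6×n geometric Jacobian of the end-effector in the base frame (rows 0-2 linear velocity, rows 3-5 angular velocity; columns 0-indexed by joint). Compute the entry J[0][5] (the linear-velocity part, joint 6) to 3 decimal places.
axis z_5 = (0.0000,0.5000,-0.8660); lever o_n−o_5 = (-3.5355,-1.0619,-5.2319)
cross product → J_v[:, 5] = (-3.5355,3.0619,1.7678)
J_ω[:, 5] = z_5
entry J[0][5] = -3.5355

-3.536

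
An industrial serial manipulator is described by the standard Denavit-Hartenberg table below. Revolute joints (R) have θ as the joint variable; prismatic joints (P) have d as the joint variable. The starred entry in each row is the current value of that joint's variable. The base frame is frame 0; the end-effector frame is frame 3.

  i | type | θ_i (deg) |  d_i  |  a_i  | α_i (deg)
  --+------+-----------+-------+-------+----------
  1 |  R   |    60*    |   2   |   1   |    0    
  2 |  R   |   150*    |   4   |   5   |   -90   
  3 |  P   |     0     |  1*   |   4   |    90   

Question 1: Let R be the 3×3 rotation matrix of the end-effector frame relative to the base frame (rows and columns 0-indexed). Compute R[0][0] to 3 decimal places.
End-effector x-axis (col 0 of R) = (-0.8660,-0.5000,0.0000)
R[0][0] = -0.8660

-0.866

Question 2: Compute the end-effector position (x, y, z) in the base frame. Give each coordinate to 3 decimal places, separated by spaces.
-6.794 -4.500 6.000

after link 1: o_1 = (0.5000, 0.8660, 2.0000)
after link 2: o_2 = (-3.8301, -1.6340, 6.0000)
after link 3: o_3 = (-6.7942, -4.5000, 6.0000)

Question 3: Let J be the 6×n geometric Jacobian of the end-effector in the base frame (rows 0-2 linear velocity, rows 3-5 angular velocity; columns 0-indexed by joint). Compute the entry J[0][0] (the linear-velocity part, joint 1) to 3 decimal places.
4.500

axis z_0 = ẑ; lever o_n−o_0 = (-6.7942,-4.5000,6.0000)
cross product → J_v[:, 0] = (4.5000,-6.7942,0.0000)
J_ω[:, 0] = z_0
entry J[0][0] = 4.5000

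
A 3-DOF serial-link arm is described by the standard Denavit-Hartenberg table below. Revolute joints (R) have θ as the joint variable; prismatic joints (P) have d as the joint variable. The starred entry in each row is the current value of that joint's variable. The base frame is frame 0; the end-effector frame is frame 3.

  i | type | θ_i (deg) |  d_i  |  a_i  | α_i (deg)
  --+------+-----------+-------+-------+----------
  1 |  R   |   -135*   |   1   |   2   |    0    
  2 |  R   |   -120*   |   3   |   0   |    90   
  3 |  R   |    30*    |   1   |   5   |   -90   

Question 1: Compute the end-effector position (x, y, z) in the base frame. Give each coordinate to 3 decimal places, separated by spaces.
-1.569 3.027 6.500

after link 1: o_1 = (-1.4142, -1.4142, 1.0000)
after link 2: o_2 = (-1.4142, -1.4142, 4.0000)
after link 3: o_3 = (-1.5690, 3.0272, 6.5000)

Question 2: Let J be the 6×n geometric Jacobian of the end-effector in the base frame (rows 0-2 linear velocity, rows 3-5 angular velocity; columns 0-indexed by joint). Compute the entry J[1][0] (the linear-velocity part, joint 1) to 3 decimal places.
-1.569

axis z_0 = ẑ; lever o_n−o_0 = (-1.5690,3.0272,6.5000)
cross product → J_v[:, 0] = (-3.0272,-1.5690,0.0000)
J_ω[:, 0] = z_0
entry J[1][0] = -1.5690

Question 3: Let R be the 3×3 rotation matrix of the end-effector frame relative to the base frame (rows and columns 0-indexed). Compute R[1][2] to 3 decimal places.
End-effector z-axis (col 2 of R) = (0.1294,-0.4830,0.8660)
R[1][2] = -0.4830

-0.483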